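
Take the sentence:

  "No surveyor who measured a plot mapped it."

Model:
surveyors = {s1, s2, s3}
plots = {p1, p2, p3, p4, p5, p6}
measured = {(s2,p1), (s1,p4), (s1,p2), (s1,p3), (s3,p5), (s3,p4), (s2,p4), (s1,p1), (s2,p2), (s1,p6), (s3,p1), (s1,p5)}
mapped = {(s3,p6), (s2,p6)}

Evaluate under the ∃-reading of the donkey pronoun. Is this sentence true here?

True

"it" takes "a plot" as antecedent — a donkey pronoun bound across the clause boundary.
Truth condition: for no (s,p) with measured(s,p) does mapped(s,p) hold.
Restrictor pairs — does the scope hold? (s1,p1):fails  (s1,p2):fails  (s1,p3):fails  (s1,p4):fails  (s1,p5):fails  (s1,p6):fails  (s2,p1):fails  (s2,p2):fails  (s2,p4):fails  (s3,p1):fails  (s3,p4):fails  (s3,p5):fails
Scope holds for no restrictor pair, so the sentence is true.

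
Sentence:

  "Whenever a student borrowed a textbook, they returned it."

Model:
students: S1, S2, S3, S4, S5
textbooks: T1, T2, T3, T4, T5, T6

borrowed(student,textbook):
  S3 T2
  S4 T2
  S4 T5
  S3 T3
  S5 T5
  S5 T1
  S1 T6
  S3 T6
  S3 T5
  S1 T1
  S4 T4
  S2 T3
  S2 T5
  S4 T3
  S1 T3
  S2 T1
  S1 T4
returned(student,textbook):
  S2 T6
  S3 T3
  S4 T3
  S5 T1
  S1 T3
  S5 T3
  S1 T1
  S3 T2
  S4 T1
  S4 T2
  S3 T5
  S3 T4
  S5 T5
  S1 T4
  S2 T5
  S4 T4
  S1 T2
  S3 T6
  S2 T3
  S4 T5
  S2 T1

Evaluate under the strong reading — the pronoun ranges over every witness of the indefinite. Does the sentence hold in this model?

"it" takes "a textbook" as antecedent — a donkey pronoun bound across the clause boundary.
Strong reading: for every (s,t) with borrowed(s,t), returned(s,t).
Restrictor pairs: (S1,T1) ✓  (S1,T3) ✓  (S1,T4) ✓  (S1,T6) ✗  (S2,T1) ✓  (S2,T3) ✓  (S2,T5) ✓  (S3,T2) ✓  (S3,T3) ✓  (S3,T5) ✓  (S3,T6) ✓  (S4,T2) ✓  (S4,T3) ✓  (S4,T4) ✓  (S4,T5) ✓  (S5,T1) ✓  (S5,T5) ✓
Counterexample: (S1,T6) is in borrowed but fails the scope.

False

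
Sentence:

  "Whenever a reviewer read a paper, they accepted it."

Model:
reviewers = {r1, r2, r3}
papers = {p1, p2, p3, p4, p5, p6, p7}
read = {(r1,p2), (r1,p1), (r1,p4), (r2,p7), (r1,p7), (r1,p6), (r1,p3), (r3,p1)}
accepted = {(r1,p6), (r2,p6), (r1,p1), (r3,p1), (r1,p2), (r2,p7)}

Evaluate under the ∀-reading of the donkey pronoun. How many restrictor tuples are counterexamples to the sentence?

"it" takes "a paper" as antecedent — a donkey pronoun bound across the clause boundary.
Strong reading: for every (r,p) with read(r,p), accepted(r,p).
Restrictor pairs: (r1,p1) ✓  (r1,p2) ✓  (r1,p3) ✗  (r1,p4) ✗  (r1,p6) ✓  (r1,p7) ✗  (r2,p7) ✓  (r3,p1) ✓
Counterexamples (restrictor pairs failing the scope): 3.

3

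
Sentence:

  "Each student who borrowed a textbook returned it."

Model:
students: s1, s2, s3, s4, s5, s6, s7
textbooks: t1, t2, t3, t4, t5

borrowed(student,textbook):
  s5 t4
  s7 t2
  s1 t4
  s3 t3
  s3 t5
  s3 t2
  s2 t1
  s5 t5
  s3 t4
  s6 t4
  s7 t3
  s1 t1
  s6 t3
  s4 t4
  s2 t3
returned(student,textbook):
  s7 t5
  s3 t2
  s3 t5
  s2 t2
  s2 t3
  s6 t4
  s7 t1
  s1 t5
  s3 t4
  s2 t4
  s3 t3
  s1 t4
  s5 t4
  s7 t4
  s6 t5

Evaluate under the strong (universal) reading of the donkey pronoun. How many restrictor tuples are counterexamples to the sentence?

7

"it" takes "a textbook" as antecedent — a donkey pronoun bound across the clause boundary.
Strong reading: for every (s,t) with borrowed(s,t), returned(s,t).
Restrictor pairs: (s1,t1) ✗  (s1,t4) ✓  (s2,t1) ✗  (s2,t3) ✓  (s3,t2) ✓  (s3,t3) ✓  (s3,t4) ✓  (s3,t5) ✓  (s4,t4) ✗  (s5,t4) ✓  (s5,t5) ✗  (s6,t3) ✗  (s6,t4) ✓  (s7,t2) ✗  (s7,t3) ✗
Counterexamples (restrictor pairs failing the scope): 7.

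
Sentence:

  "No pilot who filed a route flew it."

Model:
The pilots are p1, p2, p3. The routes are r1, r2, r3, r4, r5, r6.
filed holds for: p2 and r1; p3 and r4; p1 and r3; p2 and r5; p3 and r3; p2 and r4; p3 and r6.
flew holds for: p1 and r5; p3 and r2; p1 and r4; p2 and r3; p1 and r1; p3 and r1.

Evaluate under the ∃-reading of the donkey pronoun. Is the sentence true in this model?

"it" takes "a route" as antecedent — a donkey pronoun bound across the clause boundary.
Truth condition: for no (p,r) with filed(p,r) does flew(p,r) hold.
Restrictor pairs — does the scope hold? (p1,r3):fails  (p2,r1):fails  (p2,r4):fails  (p2,r5):fails  (p3,r3):fails  (p3,r4):fails  (p3,r6):fails
Scope holds for no restrictor pair, so the sentence is true.

True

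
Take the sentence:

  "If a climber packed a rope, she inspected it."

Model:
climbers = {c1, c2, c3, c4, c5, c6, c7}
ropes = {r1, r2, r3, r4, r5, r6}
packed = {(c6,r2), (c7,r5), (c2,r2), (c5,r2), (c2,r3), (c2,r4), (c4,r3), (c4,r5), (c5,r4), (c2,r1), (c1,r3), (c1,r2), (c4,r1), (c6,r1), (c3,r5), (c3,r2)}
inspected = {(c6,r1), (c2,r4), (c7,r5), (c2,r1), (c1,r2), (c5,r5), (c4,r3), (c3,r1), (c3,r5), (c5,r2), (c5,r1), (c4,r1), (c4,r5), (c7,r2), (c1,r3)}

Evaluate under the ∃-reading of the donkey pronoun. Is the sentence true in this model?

"it" takes "a rope" as antecedent — a donkey pronoun bound across the clause boundary.
Weak reading: every climber c with some packed-rope has at least one packed-rope r such that inspected(c,r).
Per climber: c1:✓  c2:✓  c3:✓  c4:✓  c5:✓  c6:✓  c7:✓
Every climber in the restrictor has a witness.

True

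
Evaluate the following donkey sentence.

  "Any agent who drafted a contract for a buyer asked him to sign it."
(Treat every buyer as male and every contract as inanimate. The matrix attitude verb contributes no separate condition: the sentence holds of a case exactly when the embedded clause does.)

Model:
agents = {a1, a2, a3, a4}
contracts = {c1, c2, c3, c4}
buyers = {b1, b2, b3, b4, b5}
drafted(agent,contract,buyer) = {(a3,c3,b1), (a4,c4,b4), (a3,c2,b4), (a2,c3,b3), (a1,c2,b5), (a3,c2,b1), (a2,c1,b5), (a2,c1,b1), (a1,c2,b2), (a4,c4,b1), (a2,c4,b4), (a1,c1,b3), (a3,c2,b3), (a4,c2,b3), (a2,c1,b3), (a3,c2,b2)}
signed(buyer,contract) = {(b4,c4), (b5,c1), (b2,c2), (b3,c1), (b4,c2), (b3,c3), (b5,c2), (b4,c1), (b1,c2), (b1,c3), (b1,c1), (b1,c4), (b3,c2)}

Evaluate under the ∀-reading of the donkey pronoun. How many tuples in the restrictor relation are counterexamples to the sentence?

"him" takes "a buyer" as antecedent and "it" takes "a contract"; both are donkey pronouns co-varying with the restrictor.
Strong reading: for every (a,c,b) with drafted(a,c,b), signed(b,c).
Restrictor triples: (a1,c1,b3)→signed(b3,c1) ✓  (a1,c2,b2)→signed(b2,c2) ✓  (a1,c2,b5)→signed(b5,c2) ✓  (a2,c1,b1)→signed(b1,c1) ✓  (a2,c1,b3)→signed(b3,c1) ✓  (a2,c1,b5)→signed(b5,c1) ✓  (a2,c3,b3)→signed(b3,c3) ✓  (a2,c4,b4)→signed(b4,c4) ✓  (a3,c2,b1)→signed(b1,c2) ✓  (a3,c2,b2)→signed(b2,c2) ✓  (a3,c2,b3)→signed(b3,c2) ✓  (a3,c2,b4)→signed(b4,c2) ✓  (a3,c3,b1)→signed(b1,c3) ✓  (a4,c2,b3)→signed(b3,c2) ✓  (a4,c4,b1)→signed(b1,c4) ✓  (a4,c4,b4)→signed(b4,c4) ✓
Counterexamples (restrictor triples failing the scope): 0.

0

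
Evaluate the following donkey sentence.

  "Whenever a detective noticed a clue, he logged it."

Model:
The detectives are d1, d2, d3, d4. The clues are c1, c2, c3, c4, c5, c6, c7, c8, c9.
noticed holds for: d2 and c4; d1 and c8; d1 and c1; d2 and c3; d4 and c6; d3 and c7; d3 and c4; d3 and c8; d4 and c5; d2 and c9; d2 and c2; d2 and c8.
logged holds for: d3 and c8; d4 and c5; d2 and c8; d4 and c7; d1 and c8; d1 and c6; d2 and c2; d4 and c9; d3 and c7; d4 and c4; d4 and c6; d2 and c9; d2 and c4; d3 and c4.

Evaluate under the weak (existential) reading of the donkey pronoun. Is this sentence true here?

"it" takes "a clue" as antecedent — a donkey pronoun bound across the clause boundary.
Weak reading: every detective d with some noticed-clue has at least one noticed-clue c such that logged(d,c).
Per detective: d1:✓  d2:✓  d3:✓  d4:✓
Every detective in the restrictor has a witness.

True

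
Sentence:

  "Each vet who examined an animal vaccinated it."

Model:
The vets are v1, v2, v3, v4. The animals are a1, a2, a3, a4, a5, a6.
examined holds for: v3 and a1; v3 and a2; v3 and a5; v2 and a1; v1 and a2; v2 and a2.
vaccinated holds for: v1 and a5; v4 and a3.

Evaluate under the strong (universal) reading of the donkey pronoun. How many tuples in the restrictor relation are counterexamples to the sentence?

6

"it" takes "an animal" as antecedent — a donkey pronoun bound across the clause boundary.
Strong reading: for every (v,a) with examined(v,a), vaccinated(v,a).
Restrictor pairs: (v1,a2) ✗  (v2,a1) ✗  (v2,a2) ✗  (v3,a1) ✗  (v3,a2) ✗  (v3,a5) ✗
Counterexamples (restrictor pairs failing the scope): 6.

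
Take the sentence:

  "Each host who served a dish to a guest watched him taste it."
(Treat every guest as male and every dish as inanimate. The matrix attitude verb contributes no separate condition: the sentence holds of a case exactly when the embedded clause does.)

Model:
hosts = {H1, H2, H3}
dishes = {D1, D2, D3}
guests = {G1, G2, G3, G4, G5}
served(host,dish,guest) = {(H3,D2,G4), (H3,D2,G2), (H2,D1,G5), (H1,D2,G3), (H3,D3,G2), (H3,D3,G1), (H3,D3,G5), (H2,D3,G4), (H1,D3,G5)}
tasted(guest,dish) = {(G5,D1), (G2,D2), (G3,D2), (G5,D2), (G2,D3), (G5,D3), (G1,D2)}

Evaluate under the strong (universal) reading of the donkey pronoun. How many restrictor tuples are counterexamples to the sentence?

3

"him" takes "a guest" as antecedent and "it" takes "a dish"; both are donkey pronouns co-varying with the restrictor.
Strong reading: for every (h,d,g) with served(h,d,g), tasted(g,d).
Restrictor triples: (H1,D2,G3)→tasted(G3,D2) ✓  (H1,D3,G5)→tasted(G5,D3) ✓  (H2,D1,G5)→tasted(G5,D1) ✓  (H2,D3,G4)→tasted(G4,D3) ✗  (H3,D2,G2)→tasted(G2,D2) ✓  (H3,D2,G4)→tasted(G4,D2) ✗  (H3,D3,G1)→tasted(G1,D3) ✗  (H3,D3,G2)→tasted(G2,D3) ✓  (H3,D3,G5)→tasted(G5,D3) ✓
Counterexamples (restrictor triples failing the scope): 3.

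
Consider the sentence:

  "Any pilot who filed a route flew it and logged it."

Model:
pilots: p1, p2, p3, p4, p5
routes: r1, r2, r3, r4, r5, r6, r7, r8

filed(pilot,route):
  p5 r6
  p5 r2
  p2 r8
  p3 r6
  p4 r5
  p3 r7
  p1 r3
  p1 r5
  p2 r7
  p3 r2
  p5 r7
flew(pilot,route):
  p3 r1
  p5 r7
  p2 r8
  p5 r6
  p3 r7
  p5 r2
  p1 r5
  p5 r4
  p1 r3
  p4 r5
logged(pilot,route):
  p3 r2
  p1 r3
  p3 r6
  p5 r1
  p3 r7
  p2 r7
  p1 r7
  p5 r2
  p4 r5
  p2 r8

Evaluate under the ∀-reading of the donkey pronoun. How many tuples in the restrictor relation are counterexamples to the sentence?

"it" takes "a route" as antecedent — a donkey pronoun bound across the clause boundary.
Strong reading: for every (p,r) with filed(p,r), flew(p,r) ∧ logged(p,r).
Restrictor pairs: (p1,r3) ✓  (p1,r5) ✗  (p2,r7) ✗  (p2,r8) ✓  (p3,r2) ✗  (p3,r6) ✗  (p3,r7) ✓  (p4,r5) ✓  (p5,r2) ✓  (p5,r6) ✗  (p5,r7) ✗
Counterexamples (restrictor pairs failing the scope): 6.

6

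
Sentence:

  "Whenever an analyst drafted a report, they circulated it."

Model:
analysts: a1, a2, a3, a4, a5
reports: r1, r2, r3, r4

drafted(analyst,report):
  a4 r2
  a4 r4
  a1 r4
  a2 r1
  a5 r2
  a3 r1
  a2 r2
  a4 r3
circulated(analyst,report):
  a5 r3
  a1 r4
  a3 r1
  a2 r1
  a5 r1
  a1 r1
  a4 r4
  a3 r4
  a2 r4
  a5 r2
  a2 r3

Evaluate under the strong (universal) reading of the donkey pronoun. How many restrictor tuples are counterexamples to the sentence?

"it" takes "a report" as antecedent — a donkey pronoun bound across the clause boundary.
Strong reading: for every (a,r) with drafted(a,r), circulated(a,r).
Restrictor pairs: (a1,r4) ✓  (a2,r1) ✓  (a2,r2) ✗  (a3,r1) ✓  (a4,r2) ✗  (a4,r3) ✗  (a4,r4) ✓  (a5,r2) ✓
Counterexamples (restrictor pairs failing the scope): 3.

3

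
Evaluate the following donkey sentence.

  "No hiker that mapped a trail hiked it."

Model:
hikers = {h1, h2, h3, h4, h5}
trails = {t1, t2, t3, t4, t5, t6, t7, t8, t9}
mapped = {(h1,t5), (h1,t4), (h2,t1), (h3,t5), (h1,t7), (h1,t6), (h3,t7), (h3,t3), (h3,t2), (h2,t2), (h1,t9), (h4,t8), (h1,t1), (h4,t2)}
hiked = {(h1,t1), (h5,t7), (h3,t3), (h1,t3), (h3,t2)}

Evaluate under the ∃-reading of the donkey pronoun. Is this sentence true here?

False

"it" takes "a trail" as antecedent — a donkey pronoun bound across the clause boundary.
Truth condition: for no (h,t) with mapped(h,t) does hiked(h,t) hold.
Restrictor pairs — does the scope hold? (h1,t1):holds  (h1,t4):fails  (h1,t5):fails  (h1,t6):fails  (h1,t7):fails  (h1,t9):fails  (h2,t1):fails  (h2,t2):fails  (h3,t2):holds  (h3,t3):holds  (h3,t5):fails  (h3,t7):fails  (h4,t2):fails  (h4,t8):fails
Scope holds for 3 pair(s), so the sentence is false.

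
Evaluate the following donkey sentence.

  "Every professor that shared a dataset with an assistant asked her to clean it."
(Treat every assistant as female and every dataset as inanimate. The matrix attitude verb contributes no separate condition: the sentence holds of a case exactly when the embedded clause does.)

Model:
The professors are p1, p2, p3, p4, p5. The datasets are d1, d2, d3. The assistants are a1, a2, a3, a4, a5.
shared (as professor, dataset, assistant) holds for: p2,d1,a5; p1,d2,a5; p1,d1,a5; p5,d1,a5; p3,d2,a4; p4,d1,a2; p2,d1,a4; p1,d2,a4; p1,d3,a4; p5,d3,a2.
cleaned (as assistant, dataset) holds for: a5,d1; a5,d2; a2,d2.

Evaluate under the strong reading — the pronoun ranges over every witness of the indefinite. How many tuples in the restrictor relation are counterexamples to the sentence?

"her" takes "an assistant" as antecedent and "it" takes "a dataset"; both are donkey pronouns co-varying with the restrictor.
Strong reading: for every (p,d,a) with shared(p,d,a), cleaned(a,d).
Restrictor triples: (p1,d1,a5)→cleaned(a5,d1) ✓  (p1,d2,a4)→cleaned(a4,d2) ✗  (p1,d2,a5)→cleaned(a5,d2) ✓  (p1,d3,a4)→cleaned(a4,d3) ✗  (p2,d1,a4)→cleaned(a4,d1) ✗  (p2,d1,a5)→cleaned(a5,d1) ✓  (p3,d2,a4)→cleaned(a4,d2) ✗  (p4,d1,a2)→cleaned(a2,d1) ✗  (p5,d1,a5)→cleaned(a5,d1) ✓  (p5,d3,a2)→cleaned(a2,d3) ✗
Counterexamples (restrictor triples failing the scope): 6.

6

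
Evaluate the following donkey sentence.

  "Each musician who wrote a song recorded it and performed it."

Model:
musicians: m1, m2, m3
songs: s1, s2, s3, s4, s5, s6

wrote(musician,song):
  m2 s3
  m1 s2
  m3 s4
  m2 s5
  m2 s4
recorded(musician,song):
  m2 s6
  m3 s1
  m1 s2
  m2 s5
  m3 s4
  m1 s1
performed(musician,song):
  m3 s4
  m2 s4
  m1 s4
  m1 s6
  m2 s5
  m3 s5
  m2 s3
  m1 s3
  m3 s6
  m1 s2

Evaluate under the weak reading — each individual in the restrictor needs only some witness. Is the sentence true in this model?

"it" takes "a song" as antecedent — a donkey pronoun bound across the clause boundary.
Weak reading: every musician m with some wrote-song has at least one wrote-song s such that recorded(m,s) ∧ performed(m,s).
Per musician: m1:✓  m2:✓  m3:✓
Every musician in the restrictor has a witness.

True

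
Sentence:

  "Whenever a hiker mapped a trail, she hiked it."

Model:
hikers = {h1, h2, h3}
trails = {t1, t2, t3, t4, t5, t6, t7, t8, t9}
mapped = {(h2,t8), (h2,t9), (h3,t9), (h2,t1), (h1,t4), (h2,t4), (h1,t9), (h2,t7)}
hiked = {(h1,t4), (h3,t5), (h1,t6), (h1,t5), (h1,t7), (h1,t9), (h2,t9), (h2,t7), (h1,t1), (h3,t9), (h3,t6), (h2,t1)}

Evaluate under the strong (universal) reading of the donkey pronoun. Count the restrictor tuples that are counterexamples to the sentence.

"it" takes "a trail" as antecedent — a donkey pronoun bound across the clause boundary.
Strong reading: for every (h,t) with mapped(h,t), hiked(h,t).
Restrictor pairs: (h1,t4) ✓  (h1,t9) ✓  (h2,t1) ✓  (h2,t4) ✗  (h2,t7) ✓  (h2,t8) ✗  (h2,t9) ✓  (h3,t9) ✓
Counterexamples (restrictor pairs failing the scope): 2.

2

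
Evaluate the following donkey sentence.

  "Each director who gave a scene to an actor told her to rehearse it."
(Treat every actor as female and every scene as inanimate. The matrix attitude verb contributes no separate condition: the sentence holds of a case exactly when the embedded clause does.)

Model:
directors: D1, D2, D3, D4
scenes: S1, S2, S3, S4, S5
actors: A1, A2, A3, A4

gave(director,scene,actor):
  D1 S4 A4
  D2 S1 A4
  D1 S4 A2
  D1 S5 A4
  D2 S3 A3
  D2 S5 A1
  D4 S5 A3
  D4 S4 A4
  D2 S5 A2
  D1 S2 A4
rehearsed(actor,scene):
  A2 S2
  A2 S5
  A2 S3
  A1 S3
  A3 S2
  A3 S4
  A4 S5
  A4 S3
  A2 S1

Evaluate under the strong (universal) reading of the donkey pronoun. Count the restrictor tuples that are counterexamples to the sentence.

"her" takes "an actor" as antecedent and "it" takes "a scene"; both are donkey pronouns co-varying with the restrictor.
Strong reading: for every (d,s,a) with gave(d,s,a), rehearsed(a,s).
Restrictor triples: (D1,S2,A4)→rehearsed(A4,S2) ✗  (D1,S4,A2)→rehearsed(A2,S4) ✗  (D1,S4,A4)→rehearsed(A4,S4) ✗  (D1,S5,A4)→rehearsed(A4,S5) ✓  (D2,S1,A4)→rehearsed(A4,S1) ✗  (D2,S3,A3)→rehearsed(A3,S3) ✗  (D2,S5,A1)→rehearsed(A1,S5) ✗  (D2,S5,A2)→rehearsed(A2,S5) ✓  (D4,S4,A4)→rehearsed(A4,S4) ✗  (D4,S5,A3)→rehearsed(A3,S5) ✗
Counterexamples (restrictor triples failing the scope): 8.

8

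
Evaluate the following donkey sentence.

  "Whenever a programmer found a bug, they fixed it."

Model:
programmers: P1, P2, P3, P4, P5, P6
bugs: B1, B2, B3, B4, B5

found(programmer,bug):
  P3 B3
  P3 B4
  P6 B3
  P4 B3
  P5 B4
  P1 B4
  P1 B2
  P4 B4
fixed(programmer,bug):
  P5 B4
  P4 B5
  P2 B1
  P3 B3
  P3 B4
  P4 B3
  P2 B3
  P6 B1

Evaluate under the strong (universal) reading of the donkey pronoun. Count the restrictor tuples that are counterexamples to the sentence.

4

"it" takes "a bug" as antecedent — a donkey pronoun bound across the clause boundary.
Strong reading: for every (p,b) with found(p,b), fixed(p,b).
Restrictor pairs: (P1,B2) ✗  (P1,B4) ✗  (P3,B3) ✓  (P3,B4) ✓  (P4,B3) ✓  (P4,B4) ✗  (P5,B4) ✓  (P6,B3) ✗
Counterexamples (restrictor pairs failing the scope): 4.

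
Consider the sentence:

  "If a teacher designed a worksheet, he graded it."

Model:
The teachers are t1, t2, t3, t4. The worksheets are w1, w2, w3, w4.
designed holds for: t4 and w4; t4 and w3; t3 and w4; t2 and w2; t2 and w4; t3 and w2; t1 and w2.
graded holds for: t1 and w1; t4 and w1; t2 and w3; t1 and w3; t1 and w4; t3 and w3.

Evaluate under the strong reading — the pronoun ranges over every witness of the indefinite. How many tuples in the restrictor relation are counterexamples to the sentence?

"it" takes "a worksheet" as antecedent — a donkey pronoun bound across the clause boundary.
Strong reading: for every (t,w) with designed(t,w), graded(t,w).
Restrictor pairs: (t1,w2) ✗  (t2,w2) ✗  (t2,w4) ✗  (t3,w2) ✗  (t3,w4) ✗  (t4,w3) ✗  (t4,w4) ✗
Counterexamples (restrictor pairs failing the scope): 7.

7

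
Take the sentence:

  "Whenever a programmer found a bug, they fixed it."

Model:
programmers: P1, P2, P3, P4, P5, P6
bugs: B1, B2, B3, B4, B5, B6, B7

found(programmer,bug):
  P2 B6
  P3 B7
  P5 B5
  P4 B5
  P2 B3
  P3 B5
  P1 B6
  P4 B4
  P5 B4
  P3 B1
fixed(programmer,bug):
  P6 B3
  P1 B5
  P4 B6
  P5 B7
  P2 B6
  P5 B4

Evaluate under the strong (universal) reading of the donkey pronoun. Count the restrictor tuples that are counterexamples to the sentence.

"it" takes "a bug" as antecedent — a donkey pronoun bound across the clause boundary.
Strong reading: for every (p,b) with found(p,b), fixed(p,b).
Restrictor pairs: (P1,B6) ✗  (P2,B3) ✗  (P2,B6) ✓  (P3,B1) ✗  (P3,B5) ✗  (P3,B7) ✗  (P4,B4) ✗  (P4,B5) ✗  (P5,B4) ✓  (P5,B5) ✗
Counterexamples (restrictor pairs failing the scope): 8.

8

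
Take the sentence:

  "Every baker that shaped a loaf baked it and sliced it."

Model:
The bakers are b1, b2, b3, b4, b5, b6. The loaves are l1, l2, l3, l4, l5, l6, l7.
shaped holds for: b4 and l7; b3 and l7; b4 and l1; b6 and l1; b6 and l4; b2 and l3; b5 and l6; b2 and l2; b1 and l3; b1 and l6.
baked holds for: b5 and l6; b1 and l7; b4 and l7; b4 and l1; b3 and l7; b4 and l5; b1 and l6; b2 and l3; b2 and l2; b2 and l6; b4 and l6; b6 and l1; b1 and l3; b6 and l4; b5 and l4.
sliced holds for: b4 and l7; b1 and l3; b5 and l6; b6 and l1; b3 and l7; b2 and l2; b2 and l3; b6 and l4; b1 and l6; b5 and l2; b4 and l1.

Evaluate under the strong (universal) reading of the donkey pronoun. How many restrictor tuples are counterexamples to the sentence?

"it" takes "a loaf" as antecedent — a donkey pronoun bound across the clause boundary.
Strong reading: for every (b,l) with shaped(b,l), baked(b,l) ∧ sliced(b,l).
Restrictor pairs: (b1,l3) ✓  (b1,l6) ✓  (b2,l2) ✓  (b2,l3) ✓  (b3,l7) ✓  (b4,l1) ✓  (b4,l7) ✓  (b5,l6) ✓  (b6,l1) ✓  (b6,l4) ✓
Counterexamples (restrictor pairs failing the scope): 0.

0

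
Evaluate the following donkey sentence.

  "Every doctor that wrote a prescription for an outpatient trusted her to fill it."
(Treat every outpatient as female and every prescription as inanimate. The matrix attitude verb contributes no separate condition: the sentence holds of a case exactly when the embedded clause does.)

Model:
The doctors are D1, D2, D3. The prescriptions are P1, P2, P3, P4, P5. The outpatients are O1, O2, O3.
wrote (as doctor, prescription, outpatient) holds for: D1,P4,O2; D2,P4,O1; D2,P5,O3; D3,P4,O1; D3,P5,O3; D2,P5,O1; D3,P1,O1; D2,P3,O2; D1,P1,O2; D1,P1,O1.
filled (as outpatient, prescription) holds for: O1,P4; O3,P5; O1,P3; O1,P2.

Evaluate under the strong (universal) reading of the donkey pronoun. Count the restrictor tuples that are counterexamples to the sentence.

"her" takes "an outpatient" as antecedent and "it" takes "a prescription"; both are donkey pronouns co-varying with the restrictor.
Strong reading: for every (d,p,o) with wrote(d,p,o), filled(o,p).
Restrictor triples: (D1,P1,O1)→filled(O1,P1) ✗  (D1,P1,O2)→filled(O2,P1) ✗  (D1,P4,O2)→filled(O2,P4) ✗  (D2,P3,O2)→filled(O2,P3) ✗  (D2,P4,O1)→filled(O1,P4) ✓  (D2,P5,O1)→filled(O1,P5) ✗  (D2,P5,O3)→filled(O3,P5) ✓  (D3,P1,O1)→filled(O1,P1) ✗  (D3,P4,O1)→filled(O1,P4) ✓  (D3,P5,O3)→filled(O3,P5) ✓
Counterexamples (restrictor triples failing the scope): 6.

6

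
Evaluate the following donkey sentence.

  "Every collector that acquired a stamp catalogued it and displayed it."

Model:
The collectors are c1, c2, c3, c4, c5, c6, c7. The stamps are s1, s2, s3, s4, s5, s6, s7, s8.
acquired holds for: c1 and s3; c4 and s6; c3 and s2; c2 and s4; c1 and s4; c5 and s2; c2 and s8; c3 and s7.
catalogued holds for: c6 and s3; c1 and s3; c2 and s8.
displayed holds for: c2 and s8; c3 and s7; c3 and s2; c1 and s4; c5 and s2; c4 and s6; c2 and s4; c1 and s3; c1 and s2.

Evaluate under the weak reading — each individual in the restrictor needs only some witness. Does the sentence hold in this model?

False

"it" takes "a stamp" as antecedent — a donkey pronoun bound across the clause boundary.
Weak reading: every collector c with some acquired-stamp has at least one acquired-stamp s such that catalogued(c,s) ∧ displayed(c,s).
Per collector: c1:✓  c2:✓  c3:✗  c4:✗  c5:✗
c3 has no witness among its acquired-stamps.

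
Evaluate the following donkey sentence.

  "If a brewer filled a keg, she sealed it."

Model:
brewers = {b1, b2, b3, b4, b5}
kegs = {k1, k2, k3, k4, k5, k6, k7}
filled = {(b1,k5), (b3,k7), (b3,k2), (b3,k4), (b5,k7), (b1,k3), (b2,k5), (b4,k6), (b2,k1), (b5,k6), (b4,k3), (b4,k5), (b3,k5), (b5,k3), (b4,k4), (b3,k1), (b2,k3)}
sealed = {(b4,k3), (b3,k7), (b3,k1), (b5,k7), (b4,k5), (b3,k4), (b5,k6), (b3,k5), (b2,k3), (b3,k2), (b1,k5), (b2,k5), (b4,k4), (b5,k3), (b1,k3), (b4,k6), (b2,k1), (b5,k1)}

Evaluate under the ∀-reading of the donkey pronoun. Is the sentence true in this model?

"it" takes "a keg" as antecedent — a donkey pronoun bound across the clause boundary.
Strong reading: for every (b,k) with filled(b,k), sealed(b,k).
Restrictor pairs: (b1,k3) ✓  (b1,k5) ✓  (b2,k1) ✓  (b2,k3) ✓  (b2,k5) ✓  (b3,k1) ✓  (b3,k2) ✓  (b3,k4) ✓  (b3,k5) ✓  (b3,k7) ✓  (b4,k3) ✓  (b4,k4) ✓  (b4,k5) ✓  (b4,k6) ✓  (b5,k3) ✓  (b5,k6) ✓  (b5,k7) ✓
Every restrictor pair satisfies the scope.

True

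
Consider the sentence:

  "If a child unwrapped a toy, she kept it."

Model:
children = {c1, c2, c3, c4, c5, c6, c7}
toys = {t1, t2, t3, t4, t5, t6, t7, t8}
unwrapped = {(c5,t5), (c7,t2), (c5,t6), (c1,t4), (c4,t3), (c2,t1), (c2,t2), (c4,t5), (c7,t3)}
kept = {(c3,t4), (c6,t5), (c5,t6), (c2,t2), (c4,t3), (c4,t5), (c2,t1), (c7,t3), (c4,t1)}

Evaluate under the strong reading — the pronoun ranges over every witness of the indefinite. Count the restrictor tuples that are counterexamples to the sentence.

3

"it" takes "a toy" as antecedent — a donkey pronoun bound across the clause boundary.
Strong reading: for every (c,t) with unwrapped(c,t), kept(c,t).
Restrictor pairs: (c1,t4) ✗  (c2,t1) ✓  (c2,t2) ✓  (c4,t3) ✓  (c4,t5) ✓  (c5,t5) ✗  (c5,t6) ✓  (c7,t2) ✗  (c7,t3) ✓
Counterexamples (restrictor pairs failing the scope): 3.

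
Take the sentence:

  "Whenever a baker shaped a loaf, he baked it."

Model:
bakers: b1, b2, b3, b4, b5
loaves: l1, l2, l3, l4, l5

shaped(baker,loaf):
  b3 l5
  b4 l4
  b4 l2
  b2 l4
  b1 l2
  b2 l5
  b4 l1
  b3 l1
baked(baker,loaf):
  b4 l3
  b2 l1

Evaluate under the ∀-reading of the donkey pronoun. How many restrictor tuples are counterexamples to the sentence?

8

"it" takes "a loaf" as antecedent — a donkey pronoun bound across the clause boundary.
Strong reading: for every (b,l) with shaped(b,l), baked(b,l).
Restrictor pairs: (b1,l2) ✗  (b2,l4) ✗  (b2,l5) ✗  (b3,l1) ✗  (b3,l5) ✗  (b4,l1) ✗  (b4,l2) ✗  (b4,l4) ✗
Counterexamples (restrictor pairs failing the scope): 8.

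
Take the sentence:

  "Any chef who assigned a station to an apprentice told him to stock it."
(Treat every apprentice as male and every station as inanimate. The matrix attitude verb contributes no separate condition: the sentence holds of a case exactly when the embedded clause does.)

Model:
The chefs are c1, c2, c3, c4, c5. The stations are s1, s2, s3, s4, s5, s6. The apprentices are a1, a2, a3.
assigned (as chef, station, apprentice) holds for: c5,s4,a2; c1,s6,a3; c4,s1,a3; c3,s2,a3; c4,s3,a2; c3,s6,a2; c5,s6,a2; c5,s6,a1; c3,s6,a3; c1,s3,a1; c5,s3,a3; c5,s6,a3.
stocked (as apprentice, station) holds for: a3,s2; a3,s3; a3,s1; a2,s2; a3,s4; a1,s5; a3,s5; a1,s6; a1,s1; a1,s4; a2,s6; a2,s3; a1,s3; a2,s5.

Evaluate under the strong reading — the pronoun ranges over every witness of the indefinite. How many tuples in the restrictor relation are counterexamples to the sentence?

"him" takes "an apprentice" as antecedent and "it" takes "a station"; both are donkey pronouns co-varying with the restrictor.
Strong reading: for every (c,s,a) with assigned(c,s,a), stocked(a,s).
Restrictor triples: (c1,s3,a1)→stocked(a1,s3) ✓  (c1,s6,a3)→stocked(a3,s6) ✗  (c3,s2,a3)→stocked(a3,s2) ✓  (c3,s6,a2)→stocked(a2,s6) ✓  (c3,s6,a3)→stocked(a3,s6) ✗  (c4,s1,a3)→stocked(a3,s1) ✓  (c4,s3,a2)→stocked(a2,s3) ✓  (c5,s3,a3)→stocked(a3,s3) ✓  (c5,s4,a2)→stocked(a2,s4) ✗  (c5,s6,a1)→stocked(a1,s6) ✓  (c5,s6,a2)→stocked(a2,s6) ✓  (c5,s6,a3)→stocked(a3,s6) ✗
Counterexamples (restrictor triples failing the scope): 4.

4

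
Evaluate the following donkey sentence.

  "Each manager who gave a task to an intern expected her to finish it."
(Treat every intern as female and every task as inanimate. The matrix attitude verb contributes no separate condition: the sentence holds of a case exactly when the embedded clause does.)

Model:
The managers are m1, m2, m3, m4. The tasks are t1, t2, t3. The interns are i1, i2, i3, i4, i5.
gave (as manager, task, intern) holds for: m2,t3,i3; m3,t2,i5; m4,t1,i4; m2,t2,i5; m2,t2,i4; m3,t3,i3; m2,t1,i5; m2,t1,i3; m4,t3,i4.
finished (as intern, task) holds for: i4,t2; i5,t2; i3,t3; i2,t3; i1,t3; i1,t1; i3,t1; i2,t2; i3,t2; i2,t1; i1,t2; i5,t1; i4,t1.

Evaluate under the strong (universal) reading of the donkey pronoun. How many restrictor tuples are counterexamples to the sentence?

1

"her" takes "an intern" as antecedent and "it" takes "a task"; both are donkey pronouns co-varying with the restrictor.
Strong reading: for every (m,t,i) with gave(m,t,i), finished(i,t).
Restrictor triples: (m2,t1,i3)→finished(i3,t1) ✓  (m2,t1,i5)→finished(i5,t1) ✓  (m2,t2,i4)→finished(i4,t2) ✓  (m2,t2,i5)→finished(i5,t2) ✓  (m2,t3,i3)→finished(i3,t3) ✓  (m3,t2,i5)→finished(i5,t2) ✓  (m3,t3,i3)→finished(i3,t3) ✓  (m4,t1,i4)→finished(i4,t1) ✓  (m4,t3,i4)→finished(i4,t3) ✗
Counterexamples (restrictor triples failing the scope): 1.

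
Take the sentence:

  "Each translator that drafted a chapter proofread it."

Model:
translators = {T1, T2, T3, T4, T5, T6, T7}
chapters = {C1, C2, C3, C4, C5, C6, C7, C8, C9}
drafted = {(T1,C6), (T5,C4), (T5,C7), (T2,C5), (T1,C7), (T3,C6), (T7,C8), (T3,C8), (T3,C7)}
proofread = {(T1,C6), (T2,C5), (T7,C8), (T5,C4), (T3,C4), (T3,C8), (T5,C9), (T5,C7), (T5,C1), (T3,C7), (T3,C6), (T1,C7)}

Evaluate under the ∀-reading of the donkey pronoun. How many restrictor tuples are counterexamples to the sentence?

0

"it" takes "a chapter" as antecedent — a donkey pronoun bound across the clause boundary.
Strong reading: for every (t,c) with drafted(t,c), proofread(t,c).
Restrictor pairs: (T1,C6) ✓  (T1,C7) ✓  (T2,C5) ✓  (T3,C6) ✓  (T3,C7) ✓  (T3,C8) ✓  (T5,C4) ✓  (T5,C7) ✓  (T7,C8) ✓
Counterexamples (restrictor pairs failing the scope): 0.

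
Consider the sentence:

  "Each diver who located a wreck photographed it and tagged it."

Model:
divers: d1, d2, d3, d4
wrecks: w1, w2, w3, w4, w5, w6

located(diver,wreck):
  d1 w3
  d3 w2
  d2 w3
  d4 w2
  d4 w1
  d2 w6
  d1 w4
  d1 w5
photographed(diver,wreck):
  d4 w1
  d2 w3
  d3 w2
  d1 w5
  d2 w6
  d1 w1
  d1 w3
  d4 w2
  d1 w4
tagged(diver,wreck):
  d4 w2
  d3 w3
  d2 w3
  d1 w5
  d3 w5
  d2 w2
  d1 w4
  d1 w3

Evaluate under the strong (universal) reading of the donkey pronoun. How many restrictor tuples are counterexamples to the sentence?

"it" takes "a wreck" as antecedent — a donkey pronoun bound across the clause boundary.
Strong reading: for every (d,w) with located(d,w), photographed(d,w) ∧ tagged(d,w).
Restrictor pairs: (d1,w3) ✓  (d1,w4) ✓  (d1,w5) ✓  (d2,w3) ✓  (d2,w6) ✗  (d3,w2) ✗  (d4,w1) ✗  (d4,w2) ✓
Counterexamples (restrictor pairs failing the scope): 3.

3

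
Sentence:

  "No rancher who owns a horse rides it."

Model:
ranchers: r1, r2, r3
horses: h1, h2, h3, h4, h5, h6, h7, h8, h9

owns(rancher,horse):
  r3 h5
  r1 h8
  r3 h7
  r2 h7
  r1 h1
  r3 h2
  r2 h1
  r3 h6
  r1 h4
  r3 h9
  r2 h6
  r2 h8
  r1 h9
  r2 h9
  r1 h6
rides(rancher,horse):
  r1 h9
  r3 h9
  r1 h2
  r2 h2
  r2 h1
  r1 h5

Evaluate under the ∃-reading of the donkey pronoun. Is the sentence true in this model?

False

"it" takes "a horse" as antecedent — a donkey pronoun bound across the clause boundary.
Truth condition: for no (r,h) with owns(r,h) does rides(r,h) hold.
Restrictor pairs — does the scope hold? (r1,h1):fails  (r1,h4):fails  (r1,h6):fails  (r1,h8):fails  (r1,h9):holds  (r2,h1):holds  (r2,h6):fails  (r2,h7):fails  (r2,h8):fails  (r2,h9):fails  (r3,h2):fails  (r3,h5):fails  (r3,h6):fails  (r3,h7):fails  (r3,h9):holds
Scope holds for 3 pair(s), so the sentence is false.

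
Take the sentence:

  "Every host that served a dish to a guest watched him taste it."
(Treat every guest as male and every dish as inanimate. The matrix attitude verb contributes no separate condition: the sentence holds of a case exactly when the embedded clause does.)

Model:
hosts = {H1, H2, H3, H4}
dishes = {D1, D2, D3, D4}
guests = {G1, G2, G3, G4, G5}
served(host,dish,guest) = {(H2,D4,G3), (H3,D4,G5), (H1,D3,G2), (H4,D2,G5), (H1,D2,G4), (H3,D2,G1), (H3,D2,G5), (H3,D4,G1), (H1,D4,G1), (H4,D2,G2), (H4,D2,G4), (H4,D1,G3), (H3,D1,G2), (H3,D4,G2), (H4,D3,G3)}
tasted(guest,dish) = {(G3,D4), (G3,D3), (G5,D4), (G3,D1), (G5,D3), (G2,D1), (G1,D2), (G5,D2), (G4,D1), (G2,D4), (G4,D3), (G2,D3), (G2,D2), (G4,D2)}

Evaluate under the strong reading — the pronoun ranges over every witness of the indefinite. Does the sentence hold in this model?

"him" takes "a guest" as antecedent and "it" takes "a dish"; both are donkey pronouns co-varying with the restrictor.
Strong reading: for every (h,d,g) with served(h,d,g), tasted(g,d).
Restrictor triples: (H1,D2,G4)→tasted(G4,D2) ✓  (H1,D3,G2)→tasted(G2,D3) ✓  (H1,D4,G1)→tasted(G1,D4) ✗  (H2,D4,G3)→tasted(G3,D4) ✓  (H3,D1,G2)→tasted(G2,D1) ✓  (H3,D2,G1)→tasted(G1,D2) ✓  (H3,D2,G5)→tasted(G5,D2) ✓  (H3,D4,G1)→tasted(G1,D4) ✗  (H3,D4,G2)→tasted(G2,D4) ✓  (H3,D4,G5)→tasted(G5,D4) ✓  (H4,D1,G3)→tasted(G3,D1) ✓  (H4,D2,G2)→tasted(G2,D2) ✓  (H4,D2,G4)→tasted(G4,D2) ✓  (H4,D2,G5)→tasted(G5,D2) ✓  (H4,D3,G3)→tasted(G3,D3) ✓
Counterexample: (H1,D4,G1) — tasted(G1,D4) does not hold.

False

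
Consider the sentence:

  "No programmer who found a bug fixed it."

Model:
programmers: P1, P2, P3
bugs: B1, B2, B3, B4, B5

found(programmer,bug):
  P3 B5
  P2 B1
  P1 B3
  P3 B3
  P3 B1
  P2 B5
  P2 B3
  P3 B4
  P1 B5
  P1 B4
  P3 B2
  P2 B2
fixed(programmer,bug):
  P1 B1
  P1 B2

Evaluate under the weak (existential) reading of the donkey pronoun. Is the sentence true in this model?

True

"it" takes "a bug" as antecedent — a donkey pronoun bound across the clause boundary.
Truth condition: for no (p,b) with found(p,b) does fixed(p,b) hold.
Restrictor pairs — does the scope hold? (P1,B3):fails  (P1,B4):fails  (P1,B5):fails  (P2,B1):fails  (P2,B2):fails  (P2,B3):fails  (P2,B5):fails  (P3,B1):fails  (P3,B2):fails  (P3,B3):fails  (P3,B4):fails  (P3,B5):fails
Scope holds for no restrictor pair, so the sentence is true.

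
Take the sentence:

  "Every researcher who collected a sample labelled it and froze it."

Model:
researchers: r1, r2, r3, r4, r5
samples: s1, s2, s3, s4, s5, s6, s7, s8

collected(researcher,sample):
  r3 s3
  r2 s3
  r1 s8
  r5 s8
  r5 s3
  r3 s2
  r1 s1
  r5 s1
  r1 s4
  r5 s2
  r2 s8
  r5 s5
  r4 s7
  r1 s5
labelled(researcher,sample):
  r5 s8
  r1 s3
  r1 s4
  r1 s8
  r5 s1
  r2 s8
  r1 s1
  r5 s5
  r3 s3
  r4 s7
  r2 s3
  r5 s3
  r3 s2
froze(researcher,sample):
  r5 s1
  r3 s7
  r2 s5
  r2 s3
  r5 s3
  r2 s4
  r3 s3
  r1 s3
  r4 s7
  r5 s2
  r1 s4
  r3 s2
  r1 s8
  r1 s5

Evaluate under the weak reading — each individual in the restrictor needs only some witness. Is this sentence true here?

"it" takes "a sample" as antecedent — a donkey pronoun bound across the clause boundary.
Weak reading: every researcher r with some collected-sample has at least one collected-sample s such that labelled(r,s) ∧ froze(r,s).
Per researcher: r1:✓  r2:✓  r3:✓  r4:✓  r5:✓
Every researcher in the restrictor has a witness.

True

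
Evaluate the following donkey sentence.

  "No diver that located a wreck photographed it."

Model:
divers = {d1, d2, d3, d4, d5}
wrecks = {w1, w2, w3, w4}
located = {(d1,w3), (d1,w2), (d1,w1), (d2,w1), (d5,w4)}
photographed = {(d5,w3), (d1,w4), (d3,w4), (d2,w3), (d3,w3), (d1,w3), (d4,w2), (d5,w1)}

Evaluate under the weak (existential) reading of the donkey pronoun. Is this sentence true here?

False

"it" takes "a wreck" as antecedent — a donkey pronoun bound across the clause boundary.
Truth condition: for no (d,w) with located(d,w) does photographed(d,w) hold.
Restrictor pairs — does the scope hold? (d1,w1):fails  (d1,w2):fails  (d1,w3):holds  (d2,w1):fails  (d5,w4):fails
Scope holds for 1 pair(s), so the sentence is false.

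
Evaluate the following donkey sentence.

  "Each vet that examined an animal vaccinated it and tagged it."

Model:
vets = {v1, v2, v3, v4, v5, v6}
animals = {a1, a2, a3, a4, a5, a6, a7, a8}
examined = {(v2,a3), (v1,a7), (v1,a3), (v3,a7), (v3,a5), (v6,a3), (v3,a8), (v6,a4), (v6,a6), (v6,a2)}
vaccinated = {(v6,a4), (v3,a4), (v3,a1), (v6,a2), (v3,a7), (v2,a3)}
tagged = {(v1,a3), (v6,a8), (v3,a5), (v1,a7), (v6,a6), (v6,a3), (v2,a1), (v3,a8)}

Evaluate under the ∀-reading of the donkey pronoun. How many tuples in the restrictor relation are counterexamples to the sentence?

"it" takes "an animal" as antecedent — a donkey pronoun bound across the clause boundary.
Strong reading: for every (v,a) with examined(v,a), vaccinated(v,a) ∧ tagged(v,a).
Restrictor pairs: (v1,a3) ✗  (v1,a7) ✗  (v2,a3) ✗  (v3,a5) ✗  (v3,a7) ✗  (v3,a8) ✗  (v6,a2) ✗  (v6,a3) ✗  (v6,a4) ✗  (v6,a6) ✗
Counterexamples (restrictor pairs failing the scope): 10.

10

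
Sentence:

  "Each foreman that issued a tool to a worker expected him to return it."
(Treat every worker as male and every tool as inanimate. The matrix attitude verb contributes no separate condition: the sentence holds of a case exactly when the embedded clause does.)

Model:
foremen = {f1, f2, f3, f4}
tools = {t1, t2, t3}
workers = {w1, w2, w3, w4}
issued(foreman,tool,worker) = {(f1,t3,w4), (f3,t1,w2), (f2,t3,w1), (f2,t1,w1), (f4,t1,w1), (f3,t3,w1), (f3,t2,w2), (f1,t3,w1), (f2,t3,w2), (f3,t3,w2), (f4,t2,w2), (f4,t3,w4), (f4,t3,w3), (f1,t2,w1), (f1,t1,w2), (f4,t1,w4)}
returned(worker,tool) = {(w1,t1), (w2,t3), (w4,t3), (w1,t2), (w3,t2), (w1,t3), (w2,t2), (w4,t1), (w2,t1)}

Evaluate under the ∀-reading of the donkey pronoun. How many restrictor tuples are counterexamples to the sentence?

"him" takes "a worker" as antecedent and "it" takes "a tool"; both are donkey pronouns co-varying with the restrictor.
Strong reading: for every (f,t,w) with issued(f,t,w), returned(w,t).
Restrictor triples: (f1,t1,w2)→returned(w2,t1) ✓  (f1,t2,w1)→returned(w1,t2) ✓  (f1,t3,w1)→returned(w1,t3) ✓  (f1,t3,w4)→returned(w4,t3) ✓  (f2,t1,w1)→returned(w1,t1) ✓  (f2,t3,w1)→returned(w1,t3) ✓  (f2,t3,w2)→returned(w2,t3) ✓  (f3,t1,w2)→returned(w2,t1) ✓  (f3,t2,w2)→returned(w2,t2) ✓  (f3,t3,w1)→returned(w1,t3) ✓  (f3,t3,w2)→returned(w2,t3) ✓  (f4,t1,w1)→returned(w1,t1) ✓  (f4,t1,w4)→returned(w4,t1) ✓  (f4,t2,w2)→returned(w2,t2) ✓  (f4,t3,w3)→returned(w3,t3) ✗  (f4,t3,w4)→returned(w4,t3) ✓
Counterexamples (restrictor triples failing the scope): 1.

1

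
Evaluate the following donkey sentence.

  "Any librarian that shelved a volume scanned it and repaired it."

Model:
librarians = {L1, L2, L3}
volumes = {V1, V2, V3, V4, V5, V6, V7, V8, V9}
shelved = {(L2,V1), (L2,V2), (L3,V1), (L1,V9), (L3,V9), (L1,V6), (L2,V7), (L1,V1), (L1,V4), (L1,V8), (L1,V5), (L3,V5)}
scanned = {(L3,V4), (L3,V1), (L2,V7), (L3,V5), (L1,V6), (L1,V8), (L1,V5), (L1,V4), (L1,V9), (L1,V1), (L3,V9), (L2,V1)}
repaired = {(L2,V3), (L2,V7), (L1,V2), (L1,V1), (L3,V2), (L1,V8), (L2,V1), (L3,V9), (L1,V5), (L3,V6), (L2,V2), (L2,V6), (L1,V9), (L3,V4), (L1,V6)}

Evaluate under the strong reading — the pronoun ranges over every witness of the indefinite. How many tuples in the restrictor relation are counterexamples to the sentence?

"it" takes "a volume" as antecedent — a donkey pronoun bound across the clause boundary.
Strong reading: for every (l,v) with shelved(l,v), scanned(l,v) ∧ repaired(l,v).
Restrictor pairs: (L1,V1) ✓  (L1,V4) ✗  (L1,V5) ✓  (L1,V6) ✓  (L1,V8) ✓  (L1,V9) ✓  (L2,V1) ✓  (L2,V2) ✗  (L2,V7) ✓  (L3,V1) ✗  (L3,V5) ✗  (L3,V9) ✓
Counterexamples (restrictor pairs failing the scope): 4.

4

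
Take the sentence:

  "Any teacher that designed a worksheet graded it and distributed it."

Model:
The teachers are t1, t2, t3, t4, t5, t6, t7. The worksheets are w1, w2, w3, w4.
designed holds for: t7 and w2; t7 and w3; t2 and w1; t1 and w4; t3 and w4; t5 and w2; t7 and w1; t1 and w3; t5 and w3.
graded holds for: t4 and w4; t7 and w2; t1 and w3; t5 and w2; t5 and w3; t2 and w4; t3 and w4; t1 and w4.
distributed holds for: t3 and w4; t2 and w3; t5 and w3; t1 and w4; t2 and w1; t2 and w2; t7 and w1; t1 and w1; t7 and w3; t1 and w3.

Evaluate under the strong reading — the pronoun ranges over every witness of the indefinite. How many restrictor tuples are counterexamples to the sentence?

5

"it" takes "a worksheet" as antecedent — a donkey pronoun bound across the clause boundary.
Strong reading: for every (t,w) with designed(t,w), graded(t,w) ∧ distributed(t,w).
Restrictor pairs: (t1,w3) ✓  (t1,w4) ✓  (t2,w1) ✗  (t3,w4) ✓  (t5,w2) ✗  (t5,w3) ✓  (t7,w1) ✗  (t7,w2) ✗  (t7,w3) ✗
Counterexamples (restrictor pairs failing the scope): 5.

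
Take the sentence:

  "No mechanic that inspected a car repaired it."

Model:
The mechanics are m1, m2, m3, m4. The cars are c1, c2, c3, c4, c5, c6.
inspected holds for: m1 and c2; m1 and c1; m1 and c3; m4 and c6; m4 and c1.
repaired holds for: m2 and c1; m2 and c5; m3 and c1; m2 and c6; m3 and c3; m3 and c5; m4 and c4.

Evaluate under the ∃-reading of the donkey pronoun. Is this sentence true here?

True

"it" takes "a car" as antecedent — a donkey pronoun bound across the clause boundary.
Truth condition: for no (m,c) with inspected(m,c) does repaired(m,c) hold.
Restrictor pairs — does the scope hold? (m1,c1):fails  (m1,c2):fails  (m1,c3):fails  (m4,c1):fails  (m4,c6):fails
Scope holds for no restrictor pair, so the sentence is true.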